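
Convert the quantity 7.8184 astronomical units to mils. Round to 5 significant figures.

1 au = 5.88968e+15 mils.
Thus 7.8184 × 5.88968e+15 ≈ 4.6048e+16 mil.

4.6048e+16 mils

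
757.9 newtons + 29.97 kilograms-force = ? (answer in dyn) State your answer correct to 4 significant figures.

757.9 N = 7.57900e+7 dyn and 29.97 kgf = 2.93905e+7 dyn.
7.57900e+7 + 2.93905e+7 ≈ 1.052e+8 dyn.

1.052e+8 dyn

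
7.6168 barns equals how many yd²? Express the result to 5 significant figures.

9.1096e-28 yd²

1 barn = 1.19599e-28 yd².
Thus 7.6168 × 1.19599e-28 ≈ 9.1096e-28 yd².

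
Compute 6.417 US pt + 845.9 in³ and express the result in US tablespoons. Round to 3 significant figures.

6.417 US pt = 205.344 US tbsp and 845.9 in³ = 937.448 US tbsp.
205.344 + 937.448 ≈ 1140 US tbsp.

1140 US tablespoons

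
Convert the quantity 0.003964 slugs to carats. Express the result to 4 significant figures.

289.3 ct

1 slug = 72969.5 ct.
0.003964 × 72969.5 ≈ 289.3 ct.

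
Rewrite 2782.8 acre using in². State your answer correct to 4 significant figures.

1 acre = 6.27264 × 10^6 square inches.
Thus 2782.8 × 6.27264 × 10^6 ≈ 1.746 × 10^10 in².

1.746 × 10^10 in²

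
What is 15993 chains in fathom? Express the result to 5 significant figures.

175920 fathom

1 chain = 11.0000 fathom.
Thus 15993 × 11.0000 ≈ 175920 fathom.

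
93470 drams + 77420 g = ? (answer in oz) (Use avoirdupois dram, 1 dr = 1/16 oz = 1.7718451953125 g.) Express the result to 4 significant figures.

8573 ounces

93470 dr = 5841.875 oz and 77420 g = 2730.910 oz.
5841.875 + 2730.910 ≈ 8573 oz.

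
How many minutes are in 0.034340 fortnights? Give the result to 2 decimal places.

692.29 min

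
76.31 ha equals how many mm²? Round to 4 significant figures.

1 ha = 1.00000e+10 square millimeters.
76.31 × 1.00000e+10 ≈ 7.631e+11 mm².

7.631e+11 square millimeters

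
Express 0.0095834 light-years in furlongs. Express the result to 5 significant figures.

4.5070e+11 furlong

1 light-year = 4.70290e+13 furlongs.
0.0095834 × 4.70290e+13 ≈ 4.5070e+11 furlong.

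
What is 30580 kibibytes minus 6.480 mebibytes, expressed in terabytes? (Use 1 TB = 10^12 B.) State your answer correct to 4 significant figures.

2.452e-5 TB

30580 KiB = 3.13139e-5 TB and 6.480 MiB = 6.79477e-6 TB.
3.13139e-5 − 6.79477e-6 ≈ 2.452e-5 TB.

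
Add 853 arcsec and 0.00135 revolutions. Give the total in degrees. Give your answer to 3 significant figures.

0.723 °

853 arcsec = 0.236944 ° and 0.00135 rev = 0.486000 °.
0.236944 + 0.486000 ≈ 0.723 °.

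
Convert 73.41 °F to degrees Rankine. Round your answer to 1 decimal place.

°R = °F + 459.67.
Applying the formula gives 533.1 °R.

533.1 °R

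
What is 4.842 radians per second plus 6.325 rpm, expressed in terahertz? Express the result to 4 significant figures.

4.842 rad/s = 7.70628e-13 THz and 6.325 rpm = 1.05417e-13 THz.
7.70628e-13 + 1.05417e-13 ≈ 8.760e-13 THz.

8.760e-13 terahertz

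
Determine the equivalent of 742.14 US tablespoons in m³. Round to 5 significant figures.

0.010974 cubic meters

1 US tablespoon = 1.47868 × 10^-5 cubic meters.
Thus 742.14 × 1.47868 × 10^-5 ≈ 0.010974 m³.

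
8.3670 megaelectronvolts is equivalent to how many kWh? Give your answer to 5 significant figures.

3.7237 × 10^-19 kWh

1 megaelectronvolt = 4.45049 × 10^-20 kilowatt-hours.
Then 8.3670 × 4.45049 × 10^-20 ≈ 3.7237 × 10^-19 kWh.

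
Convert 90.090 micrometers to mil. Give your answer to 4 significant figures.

3.547 mils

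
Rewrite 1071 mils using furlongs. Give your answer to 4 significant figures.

1 mil = 1.26263 × 10^-7 furlong.
Thus 1071 × 1.26263 × 10^-7 ≈ 0.0001352 furlong.

0.0001352 furlongs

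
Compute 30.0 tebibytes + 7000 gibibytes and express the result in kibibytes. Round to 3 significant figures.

3.96e+10 KiB

30.0 TiB = 3.22123e+10 KiB and 7000 GiB = 7.34003e+9 KiB.
3.22123e+10 + 7.34003e+9 ≈ 3.96e+10 KiB.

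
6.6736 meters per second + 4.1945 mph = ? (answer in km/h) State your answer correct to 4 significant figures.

6.6736 m/s = 24.0250 km/h and 4.1945 mph = 6.75039 km/h.
24.0250 + 6.75039 ≈ 30.78 km/h.

30.78 kilometers per hour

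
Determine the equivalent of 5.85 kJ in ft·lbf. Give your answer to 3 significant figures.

4310 ft·lbf

1 kJ = 737.562 ft·lbf.
5.85 × 737.562 ≈ 4310 ft·lbf.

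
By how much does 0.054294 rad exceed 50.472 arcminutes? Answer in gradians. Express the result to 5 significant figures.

2.5218 gradians

0.054294 rad = 3.45646 grad and 50.472 arcmin = 0.934667 grad.
3.45646 − 0.934667 ≈ 2.5218 grad.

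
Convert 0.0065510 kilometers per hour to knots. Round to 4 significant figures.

1 km/h = 0.539957 knots.
So 0.0065510 × 0.539957 ≈ 0.003537 kn.

0.003537 kn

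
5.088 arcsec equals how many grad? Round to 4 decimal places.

0.0016 grad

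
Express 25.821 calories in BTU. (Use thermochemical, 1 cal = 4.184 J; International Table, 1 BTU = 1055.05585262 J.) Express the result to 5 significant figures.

1 cal = 0.00396567 BTU.
25.821 × 0.00396567 ≈ 0.10240 BTU.

0.10240 British thermal units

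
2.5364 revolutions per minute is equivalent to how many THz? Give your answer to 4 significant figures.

1 rpm = 1.66667 × 10^-14 THz.
2.5364 × 1.66667 × 10^-14 ≈ 4.227 × 10^-14 THz.

4.227 × 10^-14 THz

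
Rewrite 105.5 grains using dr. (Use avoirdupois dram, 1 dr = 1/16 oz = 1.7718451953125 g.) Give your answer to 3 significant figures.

1 grain = 0.0365714 dr.
105.5 × 0.0365714 ≈ 3.86 dr.

3.86 drams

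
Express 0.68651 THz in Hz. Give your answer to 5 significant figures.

6.8651e+11 Hz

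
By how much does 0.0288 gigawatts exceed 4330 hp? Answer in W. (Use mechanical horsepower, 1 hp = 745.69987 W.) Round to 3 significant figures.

2.56 × 10^7 W

0.0288 GW = 2.88000 × 10^7 W and 4330 hp = 3.22888 × 10^6 W.
2.88000 × 10^7 − 3.22888 × 10^6 ≈ 2.56 × 10^7 W.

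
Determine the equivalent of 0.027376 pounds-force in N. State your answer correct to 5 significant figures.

0.12177 N

1 lbf = 4.44822 N.
Then 0.027376 × 4.44822 ≈ 0.12177 N.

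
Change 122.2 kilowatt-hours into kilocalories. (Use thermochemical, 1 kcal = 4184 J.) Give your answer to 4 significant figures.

105100 kcal

1 kilowatt-hour = 860.421 kilocalories.
So 122.2 × 860.421 ≈ 105100 kcal.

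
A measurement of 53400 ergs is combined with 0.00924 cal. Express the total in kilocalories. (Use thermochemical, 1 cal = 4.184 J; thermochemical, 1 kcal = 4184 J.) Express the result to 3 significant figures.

1.05e-5 kcal

53400 erg = 1.27629e-6 kcal and 0.00924 cal = 9.24000e-6 kcal.
1.27629e-6 + 9.24000e-6 ≈ 1.05e-5 kcal.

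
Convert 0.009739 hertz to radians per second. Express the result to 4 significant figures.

1 hertz = 6.28319 rad/s.
Thus 0.009739 × 6.28319 ≈ 0.06119 rad/s.

0.06119 radians per second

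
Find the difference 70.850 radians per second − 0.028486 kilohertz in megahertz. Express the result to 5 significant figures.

-1.7210e-5 MHz

70.850 rad/s = 1.12761e-5 MHz and 0.028486 kHz = 2.84860e-5 MHz.
1.12761e-5 − 2.84860e-5 ≈ -1.7210e-5 MHz.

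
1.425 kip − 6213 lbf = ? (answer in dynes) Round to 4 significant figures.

-2.130 × 10^9 dyn

1.425 kip = 6.33872 × 10^8 dyn and 6213 lbf = 2.76368 × 10^9 dyn.
6.33872 × 10^8 − 2.76368 × 10^9 ≈ -2.130 × 10^9 dyn.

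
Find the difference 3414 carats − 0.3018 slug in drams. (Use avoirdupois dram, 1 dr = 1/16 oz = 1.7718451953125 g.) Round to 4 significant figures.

-2100 dr

3414 ct = 385.361 dr and 0.3018 slug = 2485.79 dr.
385.361 − 2485.79 ≈ -2100 dr.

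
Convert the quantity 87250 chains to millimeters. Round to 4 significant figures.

1 chain = 20116.8 millimeters.
Thus 87250 × 20116.8 ≈ 1.755e+9 mm.

1.755e+9 mm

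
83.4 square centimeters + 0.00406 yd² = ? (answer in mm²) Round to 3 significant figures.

11700 square millimeters

83.4 cm² = 8340.00 mm² and 0.00406 yd² = 3394.68 mm².
8340.00 + 3394.68 ≈ 11700 mm².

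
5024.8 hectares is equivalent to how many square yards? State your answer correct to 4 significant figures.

1 ha = 11959.9 square yards.
Thus 5024.8 × 11959.9 ≈ 6.010e+7 yd².

6.010e+7 yd²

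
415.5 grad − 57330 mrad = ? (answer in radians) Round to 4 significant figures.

-50.80 rad

415.5 grad = 6.52666 rad and 57330 mrad = 57.3300 rad.
6.52666 − 57.3300 ≈ -50.80 rad.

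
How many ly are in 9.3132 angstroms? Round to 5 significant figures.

1 angstrom = 1.05700e-26 ly.
So 9.3132 × 1.05700e-26 ≈ 9.8441e-26 ly.

9.8441e-26 ly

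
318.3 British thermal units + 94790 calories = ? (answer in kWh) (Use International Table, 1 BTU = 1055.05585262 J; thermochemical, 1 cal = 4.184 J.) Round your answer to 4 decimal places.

318.3 BTU = 0.0932845 kWh and 94790 cal = 0.110167 kWh.
0.0932845 + 0.110167 ≈ 0.2035 kWh.

0.2035 kWh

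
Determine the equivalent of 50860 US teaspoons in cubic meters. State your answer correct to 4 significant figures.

1 US tsp = 4.92892 × 10^-6 cubic meters.
Then 50860 × 4.92892 × 10^-6 ≈ 0.2507 m³.

0.2507 cubic meters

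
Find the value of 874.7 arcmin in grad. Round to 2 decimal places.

1 arcmin = 0.0185185 gradians.
874.7 × 0.0185185 ≈ 16.20 grad.

16.20 gradians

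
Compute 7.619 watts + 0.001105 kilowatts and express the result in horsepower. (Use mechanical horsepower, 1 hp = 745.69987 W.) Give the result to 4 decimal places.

7.619 W = 0.0102172 hp and 0.001105 kW = 0.00148183 hp.
0.0102172 + 0.00148183 ≈ 0.0117 hp.

0.0117 hp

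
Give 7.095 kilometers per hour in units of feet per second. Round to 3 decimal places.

6.466 ft/s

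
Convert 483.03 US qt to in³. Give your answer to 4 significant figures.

1 US quart = 57.7500 cubic inches.
So 483.03 × 57.7500 ≈ 27890 in³.

27890 in³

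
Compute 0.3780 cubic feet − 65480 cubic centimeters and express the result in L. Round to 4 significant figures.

-54.78 liters

0.3780 ft³ = 10.7038 L and 65480 cm³ = 65.4800 L.
10.7038 − 65.4800 ≈ -54.78 L.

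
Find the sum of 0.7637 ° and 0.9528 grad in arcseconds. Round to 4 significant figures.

0.7637 ° = 2749.32 arcsec and 0.9528 grad = 3087.07 arcsec.
2749.32 + 3087.07 ≈ 5836 arcsec.

5836 arcsec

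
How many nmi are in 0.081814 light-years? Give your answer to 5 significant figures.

1 ly = 5.10839 × 10^12 nautical miles.
Then 0.081814 × 5.10839 × 10^12 ≈ 4.1794 × 10^11 nmi.

4.1794 × 10^11 nautical miles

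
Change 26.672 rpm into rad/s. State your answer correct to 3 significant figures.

2.79 rad/s

1 rpm = 0.104720 radians per second.
Thus 26.672 × 0.104720 ≈ 2.79 rad/s.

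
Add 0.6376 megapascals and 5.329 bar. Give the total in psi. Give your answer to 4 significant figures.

0.6376 MPa = 92.4761 psi and 5.329 bar = 77.2906 psi.
92.4761 + 77.2906 ≈ 169.8 psi.

169.8 psi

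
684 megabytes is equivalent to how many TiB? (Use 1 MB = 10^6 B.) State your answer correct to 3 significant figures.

1 MB = 9.09495e-7 TiB.
Then 684 × 9.09495e-7 ≈ 0.000622 TiB.

0.000622 TiB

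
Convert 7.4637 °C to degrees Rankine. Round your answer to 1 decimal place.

505.1 °R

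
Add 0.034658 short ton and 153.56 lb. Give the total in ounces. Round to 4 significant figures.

3566 oz

0.034658 short ton = 1109.06 oz and 153.56 lb = 2456.96 oz.
1109.06 + 2456.96 ≈ 3566 oz.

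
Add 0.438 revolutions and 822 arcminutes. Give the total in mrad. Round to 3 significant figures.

2990 milliradians

0.438 rev = 2752.04 mrad and 822 arcmin = 239.110 mrad.
2752.04 + 239.110 ≈ 2990 mrad.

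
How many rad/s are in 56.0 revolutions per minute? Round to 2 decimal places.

5.86 radians per second

1 revolution per minute = 0.104720 rad/s.
Then 56.0 × 0.104720 ≈ 5.86 rad/s.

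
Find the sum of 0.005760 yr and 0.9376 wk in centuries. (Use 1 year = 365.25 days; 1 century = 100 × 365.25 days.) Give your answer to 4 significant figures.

0.0002373 centuries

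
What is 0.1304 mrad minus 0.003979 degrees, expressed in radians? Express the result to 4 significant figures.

6.095e-5 rad

0.1304 mrad = 0.000130400 rad and 0.003979 ° = 6.94467e-5 rad.
0.000130400 − 6.94467e-5 ≈ 6.095e-5 rad.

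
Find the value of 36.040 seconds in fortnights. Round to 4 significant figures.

2.979e-5 fortnights

1 second = 8.26720e-7 fortnight.
Thus 36.040 × 8.26720e-7 ≈ 2.979e-5 fortnight.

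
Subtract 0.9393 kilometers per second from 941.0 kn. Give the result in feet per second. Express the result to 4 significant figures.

-1493 ft/s

941.0 kn = 1588.23 ft/s and 0.9393 km/s = 3081.69 ft/s.
1588.23 − 3081.69 ≈ -1493 ft/s.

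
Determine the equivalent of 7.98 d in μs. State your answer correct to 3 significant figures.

6.89 × 10^11 μs

1 d = 8.64000 × 10^10 μs.
7.98 × 8.64000 × 10^10 ≈ 6.89 × 10^11 μs.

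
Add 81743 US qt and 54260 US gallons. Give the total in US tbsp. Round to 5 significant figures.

81743 US qt = 5.23155e+6 US tbsp and 54260 US gal = 1.38906e+7 US tbsp.
5.23155e+6 + 1.38906e+7 ≈ 1.9122e+7 US tbsp.

1.9122e+7 US tablespoons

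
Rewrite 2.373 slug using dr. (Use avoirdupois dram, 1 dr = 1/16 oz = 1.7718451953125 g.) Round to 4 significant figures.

1 slug = 8236.56 dr.
Then 2.373 × 8236.56 ≈ 19550 dr.

19550 dr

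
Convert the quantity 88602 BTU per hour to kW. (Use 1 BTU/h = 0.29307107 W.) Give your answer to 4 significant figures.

1 BTU per hour = 0.000293071 kW.
Then 88602 × 0.000293071 ≈ 25.97 kW.

25.97 kilowatts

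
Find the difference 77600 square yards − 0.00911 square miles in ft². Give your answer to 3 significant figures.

444000 square feet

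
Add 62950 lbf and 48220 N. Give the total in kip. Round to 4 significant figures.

73.79 kip

62950 lbf = 62.9500 kip and 48220 N = 10.8403 kip.
62.9500 + 10.8403 ≈ 73.79 kip.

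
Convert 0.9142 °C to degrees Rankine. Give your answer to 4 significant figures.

°R = (°C + 273.15) × 9/5.
Applying the formula gives 493.3 °R.

493.3 °R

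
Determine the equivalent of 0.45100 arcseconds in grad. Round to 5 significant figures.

1 arcsecond = 0.000308642 grad.
0.45100 × 0.000308642 ≈ 0.00013920 grad.

0.00013920 gradians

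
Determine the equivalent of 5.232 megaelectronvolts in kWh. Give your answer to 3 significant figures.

2.33e-19 kilowatt-hours

1 MeV = 4.45049e-20 kilowatt-hours.
Then 5.232 × 4.45049e-20 ≈ 2.33e-19 kWh.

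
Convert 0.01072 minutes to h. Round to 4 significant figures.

0.0001787 hours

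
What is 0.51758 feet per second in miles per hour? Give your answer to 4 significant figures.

1 ft/s = 0.681818 mph.
Then 0.51758 × 0.681818 ≈ 0.3529 mph.

0.3529 mph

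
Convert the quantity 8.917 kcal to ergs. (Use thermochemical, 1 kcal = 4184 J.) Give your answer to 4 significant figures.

1 kilocalorie = 4.18400 × 10^10 erg.
Thus 8.917 × 4.18400 × 10^10 ≈ 3.731 × 10^11 erg.

3.731 × 10^11 ergs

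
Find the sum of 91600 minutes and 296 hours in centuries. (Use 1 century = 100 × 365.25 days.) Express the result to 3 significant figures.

0.00208 century

91600 min = 0.00174158 century and 296 h = 0.000337668 century.
0.00174158 + 0.000337668 ≈ 0.00208 century.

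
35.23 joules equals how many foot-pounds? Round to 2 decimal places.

25.98 foot-pounds

1 J = 0.737562 foot-pounds.
Then 35.23 × 0.737562 ≈ 25.98 ft·lbf.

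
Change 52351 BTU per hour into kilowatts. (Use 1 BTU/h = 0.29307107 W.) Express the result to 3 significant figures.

15.3 kW

1 BTU per hour = 0.000293071 kilowatts.
Then 52351 × 0.000293071 ≈ 15.3 kW.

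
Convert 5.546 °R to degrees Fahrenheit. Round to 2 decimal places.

°R = °F + 459.67.
Applying the formula gives -454.12 °F.

-454.12 degrees Fahrenheit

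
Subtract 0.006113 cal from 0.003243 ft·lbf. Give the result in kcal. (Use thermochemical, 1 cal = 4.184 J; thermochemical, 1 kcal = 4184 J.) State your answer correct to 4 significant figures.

-5.062e-6 kcal

0.003243 ft·lbf = 1.05089e-6 kcal and 0.006113 cal = 6.11300e-6 kcal.
1.05089e-6 − 6.11300e-6 ≈ -5.062e-6 kcal.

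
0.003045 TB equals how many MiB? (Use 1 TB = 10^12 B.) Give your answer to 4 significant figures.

2904 MiB

1 terabyte = 953674 MiB.
So 0.003045 × 953674 ≈ 2904 MiB.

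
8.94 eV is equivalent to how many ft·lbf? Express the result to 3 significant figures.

1 eV = 1.18170 × 10^-19 ft·lbf.
8.94 × 1.18170 × 10^-19 ≈ 1.06 × 10^-18 ft·lbf.

1.06 × 10^-18 foot-pounds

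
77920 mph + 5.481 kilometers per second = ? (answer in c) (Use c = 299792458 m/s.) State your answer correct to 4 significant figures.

0.0001345 c

77920 mph = 0.000116192 c and 5.481 km/s = 1.82826 × 10^-5 c.
0.000116192 + 1.82826 × 10^-5 ≈ 0.0001345 c.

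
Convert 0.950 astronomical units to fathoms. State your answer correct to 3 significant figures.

1 astronomical unit = 8.18011e+10 fathom.
Then 0.950 × 8.18011e+10 ≈ 7.77e+10 fathom.

7.77e+10 fathom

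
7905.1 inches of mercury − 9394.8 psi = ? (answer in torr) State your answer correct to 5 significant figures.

7905.1 inHg = 200790 torr and 9394.8 psi = 485851 torr.
200790 − 485851 ≈ -285060 torr.

-285060 torr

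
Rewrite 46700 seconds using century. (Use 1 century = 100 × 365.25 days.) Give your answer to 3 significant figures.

1 s = 3.16881 × 10^-10 centuries.
Thus 46700 × 3.16881 × 10^-10 ≈ 1.48 × 10^-5 century.

1.48 × 10^-5 century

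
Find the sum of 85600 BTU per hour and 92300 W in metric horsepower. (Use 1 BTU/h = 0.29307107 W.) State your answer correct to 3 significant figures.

160 PS

85600 BTU/h = 34.1087 PS and 92300 W = 125.493 PS.
34.1087 + 125.493 ≈ 160 PS.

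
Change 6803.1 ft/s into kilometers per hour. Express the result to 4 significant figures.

7465 kilometers per hour

1 foot per second = 1.09728 kilometers per hour.
6803.1 × 1.09728 ≈ 7465 km/h.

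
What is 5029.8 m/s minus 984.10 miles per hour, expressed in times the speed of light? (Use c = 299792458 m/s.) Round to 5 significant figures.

5029.8 m/s = 1.67776e-5 c and 984.10 mph = 1.46746e-6 c.
1.67776e-5 − 1.46746e-6 ≈ 1.5310e-5 c.

1.5310e-5 c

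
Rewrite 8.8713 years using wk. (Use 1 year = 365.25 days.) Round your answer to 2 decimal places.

1 yr = 52.1786 wk.
Then 8.8713 × 52.1786 ≈ 462.89 wk.

462.89 wk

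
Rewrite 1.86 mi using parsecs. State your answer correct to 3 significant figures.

9.70 × 10^-14 parsecs

1 mi = 5.21553 × 10^-14 pc.
Then 1.86 × 5.21553 × 10^-14 ≈ 9.70 × 10^-14 pc.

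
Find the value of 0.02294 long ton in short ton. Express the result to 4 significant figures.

0.02569 short ton

1 long ton = 1.12000 short ton.
0.02294 × 1.12000 ≈ 0.02569 short ton.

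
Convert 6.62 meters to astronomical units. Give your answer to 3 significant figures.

4.43e-11 astronomical units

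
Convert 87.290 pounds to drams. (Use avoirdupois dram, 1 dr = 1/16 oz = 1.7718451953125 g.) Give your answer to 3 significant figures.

1 pound = 256.000 drams.
Thus 87.290 × 256.000 ≈ 22300 dr.

22300 dr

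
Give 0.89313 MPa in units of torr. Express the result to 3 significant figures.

1 megapascal = 7500.62 torr.
Then 0.89313 × 7500.62 ≈ 6700 torr.

6700 torr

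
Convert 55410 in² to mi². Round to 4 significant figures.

1.380e-5 square miles

1 in² = 2.49098e-10 mi².
Then 55410 × 2.49098e-10 ≈ 1.380e-5 mi².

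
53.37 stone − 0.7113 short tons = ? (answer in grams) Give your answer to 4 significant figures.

53.37 st = 338915 g and 0.7113 short ton = 645281 g.
338915 − 645281 ≈ -306400 g.

-306400 grams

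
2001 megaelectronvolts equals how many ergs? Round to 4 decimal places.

0.0032 erg

1 megaelectronvolt = 1.60218e-6 erg.
2001 × 1.60218e-6 ≈ 0.0032 erg.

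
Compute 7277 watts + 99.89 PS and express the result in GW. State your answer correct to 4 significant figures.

8.075 × 10^-5 gigawatts

7277 W = 7.27700 × 10^-6 GW and 99.89 PS = 7.34690 × 10^-5 GW.
7.27700 × 10^-6 + 7.34690 × 10^-5 ≈ 8.075 × 10^-5 GW.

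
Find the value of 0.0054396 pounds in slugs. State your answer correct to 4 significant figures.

0.0001691 slug

1 lb = 0.0310810 slugs.
0.0054396 × 0.0310810 ≈ 0.0001691 slug.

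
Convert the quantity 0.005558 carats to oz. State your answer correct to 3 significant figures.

1 ct = 0.00705479 oz.
So 0.005558 × 0.00705479 ≈ 3.92 × 10^-5 oz.

3.92 × 10^-5 oz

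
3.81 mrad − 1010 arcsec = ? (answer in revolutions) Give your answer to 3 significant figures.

3.81 mrad = 0.000606380 rev and 1010 arcsec = 0.000779321 rev.
0.000606380 − 0.000779321 ≈ -0.000173 rev.

-0.000173 rev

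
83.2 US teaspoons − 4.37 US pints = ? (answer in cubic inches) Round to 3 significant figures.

-101 cubic inches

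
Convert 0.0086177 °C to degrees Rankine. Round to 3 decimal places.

491.686 °R

°R = (°C + 273.15) × 9/5.
Applying the formula gives 491.686 °R.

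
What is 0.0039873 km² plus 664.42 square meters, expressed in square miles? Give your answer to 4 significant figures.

0.0039873 km² = 0.00153951 mi² and 664.42 m² = 0.000256534 mi².
0.00153951 + 0.000256534 ≈ 0.001796 mi².

0.001796 square miles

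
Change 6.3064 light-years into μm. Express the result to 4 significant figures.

5.966 × 10^22 micrometers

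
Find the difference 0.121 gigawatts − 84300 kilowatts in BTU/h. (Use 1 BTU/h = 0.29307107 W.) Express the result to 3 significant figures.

1.25e+8 BTU per hour

0.121 GW = 4.12869e+8 BTU/h and 84300 kW = 2.87644e+8 BTU/h.
4.12869e+8 − 2.87644e+8 ≈ 1.25e+8 BTU/h.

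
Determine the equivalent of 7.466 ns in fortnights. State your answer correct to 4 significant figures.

6.172e-15 fortnight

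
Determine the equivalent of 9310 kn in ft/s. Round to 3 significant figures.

15700 feet per second

1 kn = 1.68781 ft/s.
So 9310 × 1.68781 ≈ 15700 ft/s.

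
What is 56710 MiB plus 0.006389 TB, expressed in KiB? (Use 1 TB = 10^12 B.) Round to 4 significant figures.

56710 MiB = 5.80710e+7 KiB and 0.006389 TB = 6.23926e+6 KiB.
5.80710e+7 + 6.23926e+6 ≈ 6.431e+7 KiB.

6.431e+7 kibibytes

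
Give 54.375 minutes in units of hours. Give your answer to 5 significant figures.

1 min = 0.0166667 h.
Thus 54.375 × 0.0166667 ≈ 0.90625 h.

0.90625 hours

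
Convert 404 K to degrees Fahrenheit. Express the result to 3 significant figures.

K = (°F + 459.67) × 5/9.
Applying the formula gives 268 °F.

268 °F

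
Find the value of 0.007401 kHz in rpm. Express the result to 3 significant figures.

1 kilohertz = 60000.0 rpm.
So 0.007401 × 60000.0 ≈ 444 rpm.

444 revolutions per minute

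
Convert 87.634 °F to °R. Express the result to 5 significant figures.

547.30 °R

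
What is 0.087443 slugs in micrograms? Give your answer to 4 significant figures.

1.276 × 10^9 μg

1 slug = 1.45939 × 10^10 μg.
So 0.087443 × 1.45939 × 10^10 ≈ 1.276 × 10^9 μg.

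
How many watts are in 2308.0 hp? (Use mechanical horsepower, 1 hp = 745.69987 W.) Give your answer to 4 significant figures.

1.721 × 10^6 W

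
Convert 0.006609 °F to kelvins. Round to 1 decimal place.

K = (°F + 459.67) × 5/9.
Applying the formula gives 255.4 K.

255.4 K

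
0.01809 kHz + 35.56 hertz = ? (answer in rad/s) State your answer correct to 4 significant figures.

0.01809 kHz = 113.663 rad/s and 35.56 Hz = 223.430 rad/s.
113.663 + 223.430 ≈ 337.1 rad/s.

337.1 radians per second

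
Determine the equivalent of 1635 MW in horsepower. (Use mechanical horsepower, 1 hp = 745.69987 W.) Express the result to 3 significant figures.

1 megawatt = 1341.02 hp.
Then 1635 × 1341.02 ≈ 2.19e+6 hp.

2.19e+6 hp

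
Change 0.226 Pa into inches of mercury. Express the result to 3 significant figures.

6.67 × 10^-5 inHg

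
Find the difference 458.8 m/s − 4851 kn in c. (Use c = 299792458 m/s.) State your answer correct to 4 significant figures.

458.8 m/s = 1.53039 × 10^-6 c and 4851 kn = 8.32433 × 10^-6 c.
1.53039 × 10^-6 − 8.32433 × 10^-6 ≈ -6.794 × 10^-6 c.

-6.794 × 10^-6 times the speed of light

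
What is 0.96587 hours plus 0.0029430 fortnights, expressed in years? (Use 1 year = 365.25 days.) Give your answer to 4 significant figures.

0.0002230 years

0.96587 h = 0.000110184 yr and 0.0029430 fortnight = 0.000112805 yr.
0.000110184 + 0.000112805 ≈ 0.0002230 yr.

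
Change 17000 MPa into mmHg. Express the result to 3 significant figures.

1 MPa = 7500.62 mmHg.
Then 17000 × 7500.62 ≈ 1.28 × 10^8 mmHg.

1.28 × 10^8 millimeters of mercury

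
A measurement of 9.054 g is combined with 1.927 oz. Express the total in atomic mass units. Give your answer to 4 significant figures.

9.054 g = 5.45245e+24 u and 1.927 oz = 3.28987e+25 u.
5.45245e+24 + 3.28987e+25 ≈ 3.835e+25 u.

3.835e+25 u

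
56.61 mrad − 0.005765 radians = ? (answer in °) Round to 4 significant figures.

2.913 °

56.61 mrad = 3.24351 ° and 0.005765 rad = 0.330310 °.
3.24351 − 0.330310 ≈ 2.913 °.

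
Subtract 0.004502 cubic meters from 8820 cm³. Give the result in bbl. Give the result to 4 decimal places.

8820 cm³ = 0.0554761 bbl and 0.004502 m³ = 0.0283167 bbl.
0.0554761 − 0.0283167 ≈ 0.0272 bbl.

0.0272 oil barrels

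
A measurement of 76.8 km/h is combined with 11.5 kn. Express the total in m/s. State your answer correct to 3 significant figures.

76.8 km/h = 21.3333 m/s and 11.5 kn = 5.91611 m/s.
21.3333 + 5.91611 ≈ 27.2 m/s.

27.2 m/s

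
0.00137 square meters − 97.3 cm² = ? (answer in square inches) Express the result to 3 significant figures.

0.00137 m² = 2.12350 in² and 97.3 cm² = 15.0815 in².
2.12350 − 15.0815 ≈ -13.0 in².

-13.0 square inches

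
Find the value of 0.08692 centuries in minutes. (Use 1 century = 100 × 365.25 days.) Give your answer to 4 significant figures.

4.572 × 10^6 minutes

1 century = 5.25960 × 10^7 min.
Then 0.08692 × 5.25960 × 10^7 ≈ 4.572 × 10^6 min.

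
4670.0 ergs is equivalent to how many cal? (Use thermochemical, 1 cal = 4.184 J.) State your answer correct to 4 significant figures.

0.0001116 cal

1 erg = 2.39006e-8 cal.
So 4670.0 × 2.39006e-8 ≈ 0.0001116 cal.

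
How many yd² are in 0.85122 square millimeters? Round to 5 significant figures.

1.0181e-6 square yards

1 mm² = 1.19599e-6 yd².
Thus 0.85122 × 1.19599e-6 ≈ 1.0181e-6 yd².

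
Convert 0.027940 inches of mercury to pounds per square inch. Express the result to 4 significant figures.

1 inHg = 0.491154 pounds per square inch.
So 0.027940 × 0.491154 ≈ 0.01372 psi.

0.01372 pounds per square inch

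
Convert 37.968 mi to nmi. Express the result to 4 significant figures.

32.99 nmi

1 mi = 0.868976 nmi.
Thus 37.968 × 0.868976 ≈ 32.99 nmi.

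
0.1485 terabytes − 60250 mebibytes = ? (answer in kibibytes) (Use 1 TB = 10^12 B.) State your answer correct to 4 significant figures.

0.1485 TB = 1.45020e+8 KiB and 60250 MiB = 6.16960e+7 KiB.
1.45020e+8 − 6.16960e+7 ≈ 8.332e+7 KiB.

8.332e+7 KiB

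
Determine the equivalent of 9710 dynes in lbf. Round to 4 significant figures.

0.02183 lbf

1 dyn = 2.24809e-6 pounds-force.
Thus 9710 × 2.24809e-6 ≈ 0.02183 lbf.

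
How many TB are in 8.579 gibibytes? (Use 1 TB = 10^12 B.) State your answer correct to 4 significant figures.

0.009212 TB

1 gibibyte = 0.00107374 TB.
Thus 8.579 × 0.00107374 ≈ 0.009212 TB.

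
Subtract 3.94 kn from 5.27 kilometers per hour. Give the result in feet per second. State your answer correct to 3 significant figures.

5.27 km/h = 4.80279 ft/s and 3.94 kn = 6.64997 ft/s.
4.80279 − 6.64997 ≈ -1.85 ft/s.

-1.85 ft/s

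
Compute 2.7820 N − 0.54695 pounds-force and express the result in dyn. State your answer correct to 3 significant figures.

34900 dyn

2.7820 N = 278200 dyn and 0.54695 lbf = 243295 dyn.
278200 − 243295 ≈ 34900 dyn.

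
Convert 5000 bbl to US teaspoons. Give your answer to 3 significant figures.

1.61e+8 US teaspoons

1 oil barrel = 32256.0 US teaspoons.
So 5000 × 32256.0 ≈ 1.61e+8 US tsp.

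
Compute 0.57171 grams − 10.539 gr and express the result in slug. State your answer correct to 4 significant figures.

0.57171 g = 3.91746 × 10^-5 slug and 10.539 gr = 4.67946 × 10^-5 slug.
3.91746 × 10^-5 − 4.67946 × 10^-5 ≈ -7.620 × 10^-6 slug.

-7.620 × 10^-6 slug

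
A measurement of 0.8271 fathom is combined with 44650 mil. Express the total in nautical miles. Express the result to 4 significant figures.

0.8271 fathom = 0.000816739 nmi and 44650 mil = 0.000612370 nmi.
0.000816739 + 0.000612370 ≈ 0.001429 nmi.

0.001429 nmi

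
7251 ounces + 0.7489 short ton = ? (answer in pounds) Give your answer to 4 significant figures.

1951 pounds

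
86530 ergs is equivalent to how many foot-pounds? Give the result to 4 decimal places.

1 erg = 7.37562 × 10^-8 ft·lbf.
Thus 86530 × 7.37562 × 10^-8 ≈ 0.0064 ft·lbf.

0.0064 ft·lbf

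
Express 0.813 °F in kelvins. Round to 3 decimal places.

255.824 kelvins

K = (°F + 459.67) × 5/9.
Applying the formula gives 255.824 K.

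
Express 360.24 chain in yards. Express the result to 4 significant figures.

1 chain = 22.0000 yd.
So 360.24 × 22.0000 ≈ 7925 yd.

7925 yards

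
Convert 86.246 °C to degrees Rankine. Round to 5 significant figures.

646.91 °R

°R = (°C + 273.15) × 9/5.
Applying the formula gives 646.91 °R.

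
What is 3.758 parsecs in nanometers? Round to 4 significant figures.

1 parsec = 3.08568 × 10^25 nm.
Then 3.758 × 3.08568 × 10^25 ≈ 1.160 × 10^26 nm.

1.160 × 10^26 nanometers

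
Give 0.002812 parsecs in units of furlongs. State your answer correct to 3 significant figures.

1 pc = 1.53388 × 10^14 furlongs.
0.002812 × 1.53388 × 10^14 ≈ 4.31 × 10^11 furlong.

4.31 × 10^11 furlong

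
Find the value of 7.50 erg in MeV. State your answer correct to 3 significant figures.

4.68e+6 megaelectronvolts

1 erg = 624151 MeV.
Then 7.50 × 624151 ≈ 4.68e+6 MeV.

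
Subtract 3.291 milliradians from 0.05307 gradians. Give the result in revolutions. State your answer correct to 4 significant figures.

-0.0003911 rev

0.05307 grad = 0.000132675 rev and 3.291 mrad = 0.000523779 rev.
0.000132675 − 0.000523779 ≈ -0.0003911 rev.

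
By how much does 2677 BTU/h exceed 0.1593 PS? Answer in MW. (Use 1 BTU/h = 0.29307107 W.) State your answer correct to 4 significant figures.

2677 BTU/h = 0.000784551 MW and 0.1593 PS = 0.000117165 MW.
0.000784551 − 0.000117165 ≈ 0.0006674 MW.

0.0006674 MW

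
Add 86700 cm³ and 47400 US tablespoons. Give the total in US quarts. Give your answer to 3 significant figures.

86700 cm³ = 91.6149 US qt and 47400 US tbsp = 740.625 US qt.
91.6149 + 740.625 ≈ 832 US qt.

832 US qt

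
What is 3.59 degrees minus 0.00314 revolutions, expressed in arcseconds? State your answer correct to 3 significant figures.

3.59 ° = 12924.0 arcsec and 0.00314 rev = 4069.44 arcsec.
12924.0 − 4069.44 ≈ 8850 arcsec.

8850 arcsec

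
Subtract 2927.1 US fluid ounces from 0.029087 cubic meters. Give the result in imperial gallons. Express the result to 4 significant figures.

0.029087 m³ = 6.39825 imp gal and 2927.1 US fl oz = 19.0416 imp gal.
6.39825 − 19.0416 ≈ -12.64 imp gal.

-12.64 imperial gallons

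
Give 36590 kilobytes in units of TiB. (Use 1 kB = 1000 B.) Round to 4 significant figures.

1 kB = 9.09495e-10 TiB.
36590 × 9.09495e-10 ≈ 3.328e-5 TiB.

3.328e-5 TiB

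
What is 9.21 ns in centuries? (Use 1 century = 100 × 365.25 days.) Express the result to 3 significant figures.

2.92 × 10^-18 centuries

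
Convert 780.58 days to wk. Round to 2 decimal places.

1 day = 0.142857 weeks.
Then 780.58 × 0.142857 ≈ 111.51 wk.

111.51 wk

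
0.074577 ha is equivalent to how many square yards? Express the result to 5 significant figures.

891.93 yd²

1 ha = 11959.9 square yards.
So 0.074577 × 11959.9 ≈ 891.93 yd².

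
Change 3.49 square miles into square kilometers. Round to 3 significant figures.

9.04 km²

1 mi² = 2.58999 square kilometers.
Thus 3.49 × 2.58999 ≈ 9.04 km².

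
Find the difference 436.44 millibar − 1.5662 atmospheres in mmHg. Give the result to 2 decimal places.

436.44 mbar = 327.357 mmHg and 1.5662 atm = 1190.31 mmHg.
327.357 − 1190.31 ≈ -862.95 mmHg.

-862.95 mmHg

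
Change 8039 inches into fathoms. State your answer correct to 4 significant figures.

111.7 fathoms

1 in = 0.0138889 fathom.
So 8039 × 0.0138889 ≈ 111.7 fathom.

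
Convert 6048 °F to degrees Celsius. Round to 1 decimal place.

°F = °C × 9/5 + 32.
Applying the formula gives 3342.2 °C.

3342.2 degrees Celsius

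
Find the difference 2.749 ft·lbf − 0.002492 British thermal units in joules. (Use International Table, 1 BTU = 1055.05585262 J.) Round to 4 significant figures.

2.749 ft·lbf = 3.72714 J and 0.002492 BTU = 2.62920 J.
3.72714 − 2.62920 ≈ 1.098 J.

1.098 joules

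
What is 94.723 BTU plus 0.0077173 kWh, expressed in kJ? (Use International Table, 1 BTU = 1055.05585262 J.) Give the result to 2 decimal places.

127.72 kJ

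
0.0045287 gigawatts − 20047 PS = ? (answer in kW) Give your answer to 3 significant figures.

-10200 kilowatts

0.0045287 GW = 4528.70 kW and 20047 PS = 14744.5 kW.
4528.70 − 14744.5 ≈ -10200 kW.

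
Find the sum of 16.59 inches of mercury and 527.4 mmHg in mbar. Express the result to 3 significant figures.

1260 mbar

16.59 inHg = 561.802 mbar and 527.4 mmHg = 703.142 mbar.
561.802 + 703.142 ≈ 1260 mbar.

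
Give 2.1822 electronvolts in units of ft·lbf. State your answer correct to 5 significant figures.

2.5787 × 10^-19 foot-pounds

1 electronvolt = 1.18170 × 10^-19 ft·lbf.
2.1822 × 1.18170 × 10^-19 ≈ 2.5787 × 10^-19 ft·lbf.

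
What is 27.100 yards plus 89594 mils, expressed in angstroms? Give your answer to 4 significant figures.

2.706 × 10^11 angstroms

27.100 yd = 2.47802 × 10^11 Å and 89594 mil = 2.27569 × 10^10 Å.
2.47802 × 10^11 + 2.27569 × 10^10 ≈ 2.706 × 10^11 Å.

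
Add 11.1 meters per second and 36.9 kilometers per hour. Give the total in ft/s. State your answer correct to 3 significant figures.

70.0 feet per second

11.1 m/s = 36.4173 ft/s and 36.9 km/h = 33.6286 ft/s.
36.4173 + 33.6286 ≈ 70.0 ft/s.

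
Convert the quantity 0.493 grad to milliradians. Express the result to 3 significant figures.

1 grad = 15.7080 mrad.
So 0.493 × 15.7080 ≈ 7.74 mrad.

7.74 mrad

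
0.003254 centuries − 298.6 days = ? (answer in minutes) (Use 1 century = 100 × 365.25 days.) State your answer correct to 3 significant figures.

-259000 minutes

0.003254 century = 171147 min and 298.6 d = 429984 min.
171147 − 429984 ≈ -259000 min.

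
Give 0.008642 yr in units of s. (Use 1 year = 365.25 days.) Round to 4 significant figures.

272700 s

1 yr = 3.15576 × 10^7 s.
Then 0.008642 × 3.15576 × 10^7 ≈ 272700 s.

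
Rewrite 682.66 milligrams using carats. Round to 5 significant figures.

3.4133 ct

1 mg = 0.00500000 ct.
Then 682.66 × 0.00500000 ≈ 3.4133 ct.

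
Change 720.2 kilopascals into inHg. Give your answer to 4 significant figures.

212.7 inHg

1 kPa = 0.295300 inHg.
720.2 × 0.295300 ≈ 212.7 inHg.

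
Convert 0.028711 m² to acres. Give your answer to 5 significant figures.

7.0946 × 10^-6 acre

1 square meter = 0.000247105 acre.
Thus 0.028711 × 0.000247105 ≈ 7.0946 × 10^-6 acre.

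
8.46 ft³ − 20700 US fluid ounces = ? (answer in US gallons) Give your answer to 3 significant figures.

8.46 ft³ = 63.2852 US gal and 20700 US fl oz = 161.719 US gal.
63.2852 − 161.719 ≈ -98.4 US gal.

-98.4 US gallons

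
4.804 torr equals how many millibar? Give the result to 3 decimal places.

1 torr = 1.33322 mbar.
4.804 × 1.33322 ≈ 6.405 mbar.

6.405 mbar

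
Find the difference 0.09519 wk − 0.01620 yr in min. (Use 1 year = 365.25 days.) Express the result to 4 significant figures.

-7561 min

0.09519 wk = 959.515 min and 0.01620 yr = 8520.55 min.
959.515 − 8520.55 ≈ -7561 min.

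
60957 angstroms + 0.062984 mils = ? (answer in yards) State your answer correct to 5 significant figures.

60957 Å = 6.66634e-6 yd and 0.062984 mil = 1.74956e-6 yd.
6.66634e-6 + 1.74956e-6 ≈ 8.4159e-6 yd.

8.4159e-6 yards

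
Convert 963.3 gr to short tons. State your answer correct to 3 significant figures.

1 gr = 7.14286e-8 short ton.
Then 963.3 × 7.14286e-8 ≈ 6.88e-5 short ton.

6.88e-5 short tons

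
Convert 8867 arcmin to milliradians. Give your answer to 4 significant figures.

2579 mrad

1 arcminute = 0.290888 mrad.
Thus 8867 × 0.290888 ≈ 2579 mrad.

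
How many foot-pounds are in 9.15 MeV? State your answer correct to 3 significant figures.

1 MeV = 1.18170e-13 foot-pounds.
Then 9.15 × 1.18170e-13 ≈ 1.08e-12 ft·lbf.

1.08e-12 foot-pounds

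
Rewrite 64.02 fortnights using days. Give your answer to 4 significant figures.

1 fortnight = 14.0000 d.
64.02 × 14.0000 ≈ 896.3 d.

896.3 d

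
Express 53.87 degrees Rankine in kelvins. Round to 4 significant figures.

29.93 kelvins

°R = K × 9/5.
Applying the formula gives 29.93 K.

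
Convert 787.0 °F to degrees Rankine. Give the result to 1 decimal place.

1246.7 °R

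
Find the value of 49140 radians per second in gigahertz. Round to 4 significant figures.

7.821e-6 GHz

1 radian per second = 1.59155e-10 GHz.
So 49140 × 1.59155e-10 ≈ 7.821e-6 GHz.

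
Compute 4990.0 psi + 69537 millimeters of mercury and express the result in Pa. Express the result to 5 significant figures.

4990.0 psi = 3.44048e+7 Pa and 69537 mmHg = 9.27084e+6 Pa.
3.44048e+7 + 9.27084e+6 ≈ 4.3676e+7 Pa.

4.3676e+7 Pa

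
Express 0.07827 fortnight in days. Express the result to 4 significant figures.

1.096 days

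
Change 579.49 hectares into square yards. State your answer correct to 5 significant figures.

1 ha = 11959.9 square yards.
579.49 × 11959.9 ≈ 6.9306e+6 yd².

6.9306e+6 yd²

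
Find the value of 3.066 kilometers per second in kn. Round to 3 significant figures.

1 kilometer per second = 1943.84 kn.
Then 3.066 × 1943.84 ≈ 5960 kn.

5960 knots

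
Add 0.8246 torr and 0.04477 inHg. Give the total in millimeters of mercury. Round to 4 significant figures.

1.962 millimeters of mercury

0.8246 torr = 0.824600 mmHg and 0.04477 inHg = 1.13716 mmHg.
0.824600 + 1.13716 ≈ 1.962 mmHg.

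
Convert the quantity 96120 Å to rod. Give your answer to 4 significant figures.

1 angstrom = 1.98839e-11 rod.
So 96120 × 1.98839e-11 ≈ 1.911e-6 rod.

1.911e-6 rods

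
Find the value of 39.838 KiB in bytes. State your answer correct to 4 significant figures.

40790 B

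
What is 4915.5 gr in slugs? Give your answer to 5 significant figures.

0.021825 slugs

1 gr = 4.440136e-6 slug.
Thus 4915.5 × 4.440136e-6 ≈ 0.021825 slug.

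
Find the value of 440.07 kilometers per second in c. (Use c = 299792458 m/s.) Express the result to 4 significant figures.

0.001468 times the speed of light

1 km/s = 3.33564e-6 c.
So 440.07 × 3.33564e-6 ≈ 0.001468 c.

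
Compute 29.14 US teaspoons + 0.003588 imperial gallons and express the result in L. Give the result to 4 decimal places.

29.14 US tsp = 0.143629 L and 0.003588 imp gal = 0.0163114 L.
0.143629 + 0.0163114 ≈ 0.1599 L.

0.1599 L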